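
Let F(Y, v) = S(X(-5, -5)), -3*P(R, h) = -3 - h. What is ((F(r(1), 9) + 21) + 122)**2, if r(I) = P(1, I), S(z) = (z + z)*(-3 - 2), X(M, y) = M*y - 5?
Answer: 3249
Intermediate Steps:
P(R, h) = 1 + h/3 (P(R, h) = -(-3 - h)/3 = 1 + h/3)
X(M, y) = -5 + M*y
S(z) = -10*z (S(z) = (2*z)*(-5) = -10*z)
r(I) = 1 + I/3
F(Y, v) = -200 (F(Y, v) = -10*(-5 - 5*(-5)) = -10*(-5 + 25) = -10*20 = -200)
((F(r(1), 9) + 21) + 122)**2 = ((-200 + 21) + 122)**2 = (-179 + 122)**2 = (-57)**2 = 3249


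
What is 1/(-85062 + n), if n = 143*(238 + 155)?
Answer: -1/28863 ≈ -3.4646e-5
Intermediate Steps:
n = 56199 (n = 143*393 = 56199)
1/(-85062 + n) = 1/(-85062 + 56199) = 1/(-28863) = -1/28863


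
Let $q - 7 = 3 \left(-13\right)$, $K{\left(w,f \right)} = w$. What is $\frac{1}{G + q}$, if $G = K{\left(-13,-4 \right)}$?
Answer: $- \frac{1}{45} \approx -0.022222$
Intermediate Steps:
$G = -13$
$q = -32$ ($q = 7 + 3 \left(-13\right) = 7 - 39 = -32$)
$\frac{1}{G + q} = \frac{1}{-13 - 32} = \frac{1}{-45} = - \frac{1}{45}$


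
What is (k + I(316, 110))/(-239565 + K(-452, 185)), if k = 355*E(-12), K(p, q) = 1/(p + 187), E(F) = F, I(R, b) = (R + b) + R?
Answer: 466135/31742363 ≈ 0.014685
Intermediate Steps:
I(R, b) = b + 2*R
K(p, q) = 1/(187 + p)
k = -4260 (k = 355*(-12) = -4260)
(k + I(316, 110))/(-239565 + K(-452, 185)) = (-4260 + (110 + 2*316))/(-239565 + 1/(187 - 452)) = (-4260 + (110 + 632))/(-239565 + 1/(-265)) = (-4260 + 742)/(-239565 - 1/265) = -3518/(-63484726/265) = -3518*(-265/63484726) = 466135/31742363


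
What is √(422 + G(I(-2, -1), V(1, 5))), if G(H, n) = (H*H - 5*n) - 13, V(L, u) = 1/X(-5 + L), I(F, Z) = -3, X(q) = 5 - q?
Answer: 17*√13/3 ≈ 20.431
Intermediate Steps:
V(L, u) = 1/(10 - L) (V(L, u) = 1/(5 - (-5 + L)) = 1/(5 + (5 - L)) = 1/(10 - L))
G(H, n) = -13 + H² - 5*n (G(H, n) = (H² - 5*n) - 13 = -13 + H² - 5*n)
√(422 + G(I(-2, -1), V(1, 5))) = √(422 + (-13 + (-3)² - (-5)/(-10 + 1))) = √(422 + (-13 + 9 - (-5)/(-9))) = √(422 + (-13 + 9 - (-5)*(-1)/9)) = √(422 + (-13 + 9 - 5*⅑)) = √(422 + (-13 + 9 - 5/9)) = √(422 - 41/9) = √(3757/9) = 17*√13/3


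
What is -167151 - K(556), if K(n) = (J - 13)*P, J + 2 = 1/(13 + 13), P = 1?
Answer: -4345537/26 ≈ -1.6714e+5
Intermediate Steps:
J = -51/26 (J = -2 + 1/(13 + 13) = -2 + 1/26 = -51/26 ≈ -1.9615)
K(n) = -389/26 (K(n) = (-51/26 - 13)*1 = -389/26*1 = -389/26)
-167151 - K(556) = -167151 - 1*(-389/26) = -167151 + 389/26 = -4345537/26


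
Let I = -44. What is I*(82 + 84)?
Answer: -7304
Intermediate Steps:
I*(82 + 84) = -44*(82 + 84) = -44*166 = -7304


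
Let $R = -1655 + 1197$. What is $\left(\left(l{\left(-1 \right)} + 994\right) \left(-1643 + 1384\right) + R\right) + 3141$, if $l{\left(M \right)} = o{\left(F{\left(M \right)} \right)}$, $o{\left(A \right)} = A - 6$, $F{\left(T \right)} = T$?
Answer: $-252950$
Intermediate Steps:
$o{\left(A \right)} = -6 + A$ ($o{\left(A \right)} = A - 6 = -6 + A$)
$l{\left(M \right)} = -6 + M$
$R = -458$
$\left(\left(l{\left(-1 \right)} + 994\right) \left(-1643 + 1384\right) + R\right) + 3141 = \left(\left(\left(-6 - 1\right) + 994\right) \left(-1643 + 1384\right) - 458\right) + 3141 = \left(\left(-7 + 994\right) \left(-259\right) - 458\right) + 3141 = \left(987 \left(-259\right) - 458\right) + 3141 = \left(-255633 - 458\right) + 3141 = -256091 + 3141 = -252950$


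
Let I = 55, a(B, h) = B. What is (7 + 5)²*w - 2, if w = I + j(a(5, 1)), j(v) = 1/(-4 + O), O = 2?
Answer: 7846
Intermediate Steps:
j(v) = -½ (j(v) = 1/(-4 + 2) = 1/(-2) = -½)
w = 109/2 (w = 55 - ½ = 109/2 ≈ 54.500)
(7 + 5)²*w - 2 = (7 + 5)²*(109/2) - 2 = 12²*(109/2) - 2 = 144*(109/2) - 2 = 7848 - 2 = 7846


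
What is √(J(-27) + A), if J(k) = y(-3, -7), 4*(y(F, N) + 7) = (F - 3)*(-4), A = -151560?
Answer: I*√151561 ≈ 389.31*I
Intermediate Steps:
y(F, N) = -4 - F (y(F, N) = -7 + ((F - 3)*(-4))/4 = -7 + ((-3 + F)*(-4))/4 = -7 + (12 - 4*F)/4 = -7 + (3 - F) = -4 - F)
J(k) = -1 (J(k) = -4 - 1*(-3) = -4 + 3 = -1)
√(J(-27) + A) = √(-1 - 151560) = √(-151561) = I*√151561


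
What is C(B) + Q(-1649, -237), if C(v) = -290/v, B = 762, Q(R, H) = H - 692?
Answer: -354094/381 ≈ -929.38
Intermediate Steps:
Q(R, H) = -692 + H
C(B) + Q(-1649, -237) = -290/762 + (-692 - 237) = -290*1/762 - 929 = -145/381 - 929 = -354094/381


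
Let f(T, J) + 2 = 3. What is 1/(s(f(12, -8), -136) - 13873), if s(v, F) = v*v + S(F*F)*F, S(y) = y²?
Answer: -1/46525888048 ≈ -2.1493e-11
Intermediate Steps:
f(T, J) = 1 (f(T, J) = -2 + 3 = 1)
s(v, F) = F⁵ + v² (s(v, F) = v*v + (F*F)²*F = v² + (F²)²*F = v² + F⁴*F = v² + F⁵ = F⁵ + v²)
1/(s(f(12, -8), -136) - 13873) = 1/(((-136)⁵ + 1²) - 13873) = 1/((-46525874176 + 1) - 13873) = 1/(-46525874175 - 13873) = 1/(-46525888048) = -1/46525888048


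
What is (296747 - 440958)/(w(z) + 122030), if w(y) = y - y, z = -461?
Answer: -144211/122030 ≈ -1.1818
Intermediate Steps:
w(y) = 0
(296747 - 440958)/(w(z) + 122030) = (296747 - 440958)/(0 + 122030) = -144211/122030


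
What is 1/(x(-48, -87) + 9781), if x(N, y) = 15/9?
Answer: 3/29348 ≈ 0.00010222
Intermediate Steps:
x(N, y) = 5/3 (x(N, y) = 15*(⅑) = 5/3)
1/(x(-48, -87) + 9781) = 1/(5/3 + 9781) = 1/(29348/3) = 3/29348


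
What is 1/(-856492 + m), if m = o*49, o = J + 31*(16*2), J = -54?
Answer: -1/810530 ≈ -1.2338e-6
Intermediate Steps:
o = 938 (o = -54 + 31*(16*2) = -54 + 31*32 = -54 + 992 = 938)
m = 45962 (m = 938*49 = 45962)
1/(-856492 + m) = 1/(-856492 + 45962) = 1/(-810530) = -1/810530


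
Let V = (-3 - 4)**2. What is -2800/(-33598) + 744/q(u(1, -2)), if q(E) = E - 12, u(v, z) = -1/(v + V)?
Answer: -624081400/10096199 ≈ -61.813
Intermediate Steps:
V = 49 (V = (-7)**2 = 49)
u(v, z) = -1/(49 + v) (u(v, z) = -1/(v + 49) = -1/(49 + v))
q(E) = -12 + E
-2800/(-33598) + 744/q(u(1, -2)) = -2800/(-33598) + 744/(-12 - 1/(49 + 1)) = -2800*(-1/33598) + 744/(-12 - 1/50) = 1400/16799 + 744/(-12 - 1*1/50) = 1400/16799 + 744/(-12 - 1/50) = 1400/16799 + 744/(-601/50) = 1400/16799 + 744*(-50/601) = 1400/16799 - 37200/601 = -624081400/10096199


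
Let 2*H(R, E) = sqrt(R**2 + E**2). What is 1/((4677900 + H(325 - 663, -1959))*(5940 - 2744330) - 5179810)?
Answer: -2561983952162/32818807373947339027631595 + 273839*sqrt(158077)/6563761474789467805526319 ≈ -7.8048e-14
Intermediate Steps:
H(R, E) = sqrt(E**2 + R**2)/2 (H(R, E) = sqrt(R**2 + E**2)/2 = sqrt(E**2 + R**2)/2)
1/((4677900 + H(325 - 663, -1959))*(5940 - 2744330) - 5179810) = 1/((4677900 + sqrt((-1959)**2 + (325 - 663)**2)/2)*(5940 - 2744330) - 5179810) = 1/((4677900 + sqrt(3837681 + (-338)**2)/2)*(-2738390) - 5179810) = 1/((4677900 + sqrt(3837681 + 114244)/2)*(-2738390) - 5179810) = 1/((4677900 + sqrt(3951925)/2)*(-2738390) - 5179810) = 1/((4677900 + (5*sqrt(158077))/2)*(-2738390) - 5179810) = 1/((4677900 + 5*sqrt(158077)/2)*(-2738390) - 5179810) = 1/((-12809914581000 - 6845975*sqrt(158077)) - 5179810) = 1/(-12809919760810 - 6845975*sqrt(158077))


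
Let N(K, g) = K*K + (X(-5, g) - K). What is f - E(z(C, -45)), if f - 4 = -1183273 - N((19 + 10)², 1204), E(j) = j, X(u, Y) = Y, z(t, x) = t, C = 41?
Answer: -1890954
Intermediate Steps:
N(K, g) = g + K² - K (N(K, g) = K*K + (g - K) = K² + (g - K) = g + K² - K)
f = -1890913 (f = 4 + (-1183273 - (1204 + ((19 + 10)²)² - (19 + 10)²)) = 4 + (-1183273 - (1204 + (29²)² - 1*29²)) = 4 + (-1183273 - (1204 + 841² - 1*841)) = 4 + (-1183273 - (1204 + 707281 - 841)) = 4 + (-1183273 - 1*707644) = 4 + (-1183273 - 707644) = 4 - 1890917 = -1890913)
f - E(z(C, -45)) = -1890913 - 1*41 = -1890913 - 41 = -1890954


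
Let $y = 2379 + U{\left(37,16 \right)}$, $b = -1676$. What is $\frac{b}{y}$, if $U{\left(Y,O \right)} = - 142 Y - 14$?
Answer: $\frac{1676}{2889} \approx 0.58013$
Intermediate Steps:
$U{\left(Y,O \right)} = -14 - 142 Y$
$y = -2889$ ($y = 2379 - 5268 = -2889$)
$\frac{b}{y} = - \frac{1676}{-2889} = \left(-1676\right) \left(- \frac{1}{2889}\right) = \frac{1676}{2889}$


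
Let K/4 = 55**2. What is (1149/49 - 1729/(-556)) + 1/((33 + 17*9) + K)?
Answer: 4444873417/167359892 ≈ 26.559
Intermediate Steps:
K = 12100 (K = 4*55**2 = 4*3025 = 12100)
(1149/49 - 1729/(-556)) + 1/((33 + 17*9) + K) = (1149/49 - 1729/(-556)) + 1/((33 + 17*9) + 12100) = (1149*(1/49) - 1729*(-1/556)) + 1/((33 + 153) + 12100) = (1149/49 + 1729/556) + 1/(186 + 12100) = 723565/27244 + 1/12286 = 4444873417/167359892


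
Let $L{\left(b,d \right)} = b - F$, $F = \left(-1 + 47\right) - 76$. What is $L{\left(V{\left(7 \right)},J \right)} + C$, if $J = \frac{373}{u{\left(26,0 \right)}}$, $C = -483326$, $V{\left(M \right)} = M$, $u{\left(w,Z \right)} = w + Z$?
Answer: $-483289$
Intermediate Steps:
$u{\left(w,Z \right)} = Z + w$
$F = -30$ ($F = 46 - 76 = -30$)
$J = \frac{373}{26}$ ($J = \frac{373}{0 + 26} = \frac{373}{26} \approx 14.346$)
$L{\left(b,d \right)} = 30 + b$ ($L{\left(b,d \right)} = b - -30 = b + 30 = 30 + b$)
$L{\left(V{\left(7 \right)},J \right)} + C = \left(30 + 7\right) - 483326 = 37 - 483326 = -483289$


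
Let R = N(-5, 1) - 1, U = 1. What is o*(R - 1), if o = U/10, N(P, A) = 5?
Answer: 3/10 ≈ 0.30000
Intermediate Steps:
o = 1/10 ≈ 0.10000
R = 4 (R = 5 - 1 = 4)
o*(R - 1) = (4 - 1)/10 = (1/10)*3 = 3/10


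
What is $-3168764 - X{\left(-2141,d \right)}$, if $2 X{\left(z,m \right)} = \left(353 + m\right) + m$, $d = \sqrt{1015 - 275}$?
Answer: $- \frac{6337881}{2} - 2 \sqrt{185} \approx -3.169 \cdot 10^{6}$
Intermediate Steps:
$d = 2 \sqrt{185}$ ($d = \sqrt{740} = 2 \sqrt{185} \approx 27.203$)
$X{\left(z,m \right)} = \frac{353}{2} + m$ ($X{\left(z,m \right)} = \frac{\left(353 + m\right) + m}{2} = \frac{353 + 2 m}{2} = \frac{353}{2} + m$)
$-3168764 - X{\left(-2141,d \right)} = -3168764 - \left(\frac{353}{2} + 2 \sqrt{185}\right) = - \frac{6337881}{2} - 2 \sqrt{185}$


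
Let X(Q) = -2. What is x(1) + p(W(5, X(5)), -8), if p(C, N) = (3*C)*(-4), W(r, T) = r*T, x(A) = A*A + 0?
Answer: 121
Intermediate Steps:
x(A) = A² (x(A) = A² + 0 = A²)
W(r, T) = T*r
p(C, N) = -12*C
x(1) + p(W(5, X(5)), -8) = 1² - (-24)*5 = 1 - 12*(-10) = 1 + 120 = 121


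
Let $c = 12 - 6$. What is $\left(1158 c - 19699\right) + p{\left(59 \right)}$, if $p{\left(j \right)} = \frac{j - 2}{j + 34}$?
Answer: $- \frac{395262}{31} \approx -12750.0$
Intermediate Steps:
$p{\left(j \right)} = \frac{-2 + j}{34 + j}$
$c = 6$
$\left(1158 c - 19699\right) + p{\left(59 \right)} = \left(1158 \cdot 6 - 19699\right) + \frac{-2 + 59}{34 + 59} = \left(6948 - 19699\right) + \frac{1}{93} \cdot 57 = -12751 + \frac{1}{93} \cdot 57 = -12751 + \frac{19}{31} = - \frac{395262}{31}$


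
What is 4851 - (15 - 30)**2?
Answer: 4626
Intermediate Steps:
4851 - (15 - 30)**2 = 4851 - 1*(-15)**2 = 4851 - 1*225 = 4851 - 225 = 4626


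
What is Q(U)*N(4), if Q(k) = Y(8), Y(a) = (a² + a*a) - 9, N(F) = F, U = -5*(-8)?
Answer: 476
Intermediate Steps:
U = 40
Y(a) = -9 + 2*a² (Y(a) = (a² + a²) - 9 = 2*a² - 9 = -9 + 2*a²)
Q(k) = 119 (Q(k) = -9 + 2*8² = -9 + 2*64 = -9 + 128 = 119)
Q(U)*N(4) = 119*4 = 476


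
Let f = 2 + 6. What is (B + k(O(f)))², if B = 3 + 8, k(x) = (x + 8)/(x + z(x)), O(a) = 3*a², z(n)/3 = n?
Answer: 1168561/9216 ≈ 126.80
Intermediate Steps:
z(n) = 3*n
f = 8
k(x) = (8 + x)/(4*x) (k(x) = (x + 8)/(x + 3*x) = (8 + x)/((4*x)) = (8 + x)*(1/(4*x)) = (8 + x)/(4*x))
B = 11
(B + k(O(f)))² = (11 + (8 + 3*8²)/(4*((3*8²))))² = (11 + (8 + 3*64)/(4*((3*64))))² = (11 + (¼)*(8 + 192)/192)² = (11 + (¼)*(1/192)*200)² = (11 + 25/96)² = (1081/96)² = 1168561/9216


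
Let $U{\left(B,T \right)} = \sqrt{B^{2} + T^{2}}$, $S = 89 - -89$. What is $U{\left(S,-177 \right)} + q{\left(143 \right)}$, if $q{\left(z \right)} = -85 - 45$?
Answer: $-130 + \sqrt{63013} \approx 121.02$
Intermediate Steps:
$q{\left(z \right)} = -130$ ($q{\left(z \right)} = -85 - 45 = -130$)
$S = 178$ ($S = 89 + 89 = 178$)
$U{\left(S,-177 \right)} + q{\left(143 \right)} = \sqrt{178^{2} + \left(-177\right)^{2}} - 130 = \sqrt{31684 + 31329} - 130 = \sqrt{63013} - 130 = -130 + \sqrt{63013}$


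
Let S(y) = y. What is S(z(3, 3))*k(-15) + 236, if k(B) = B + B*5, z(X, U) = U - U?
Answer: 236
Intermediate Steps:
z(X, U) = 0
k(B) = 6*B (k(B) = B + 5*B = 6*B)
S(z(3, 3))*k(-15) + 236 = 0*(6*(-15)) + 236 = 0*(-90) + 236 = 0 + 236 = 236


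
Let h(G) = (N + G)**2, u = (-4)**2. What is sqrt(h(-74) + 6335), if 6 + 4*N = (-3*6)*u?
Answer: 3*sqrt(12485)/2 ≈ 167.60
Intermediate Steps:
u = 16
N = -147/2 (N = -3/2 + (-3*6*16)/4 = -3/2 + (-18*16)/4 = -3/2 + (1/4)*(-288) = -3/2 - 72 = -147/2 ≈ -73.500)
h(G) = (-147/2 + G)**2
sqrt(h(-74) + 6335) = sqrt((-147 + 2*(-74))**2/4 + 6335) = sqrt((-147 - 148)**2/4 + 6335) = sqrt((1/4)*(-295)**2 + 6335) = sqrt((1/4)*87025 + 6335) = sqrt(87025/4 + 6335) = sqrt(112365/4) = 3*sqrt(12485)/2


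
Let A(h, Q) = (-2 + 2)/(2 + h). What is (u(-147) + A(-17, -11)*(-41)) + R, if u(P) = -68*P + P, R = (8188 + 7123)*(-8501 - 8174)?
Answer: -255301076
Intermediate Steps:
A(h, Q) = 0 (A(h, Q) = 0/(2 + h) = 0)
R = -255310925 (R = 15311*(-16675) = -255310925)
u(P) = -67*P
(u(-147) + A(-17, -11)*(-41)) + R = (-67*(-147) + 0*(-41)) - 255310925 = (9849 + 0) - 255310925 = 9849 - 255310925 = -255301076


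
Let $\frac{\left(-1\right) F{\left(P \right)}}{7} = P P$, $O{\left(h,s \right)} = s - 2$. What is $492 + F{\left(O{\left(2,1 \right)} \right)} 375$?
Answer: $-2133$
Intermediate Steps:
$O{\left(h,s \right)} = -2 + s$
$F{\left(P \right)} = - 7 P^{2}$ ($F{\left(P \right)} = - 7 P P = - 7 P^{2}$)
$492 + F{\left(O{\left(2,1 \right)} \right)} 375 = 492 + - 7 \left(-2 + 1\right)^{2} \cdot 375 = 492 + - 7 \left(-1\right)^{2} \cdot 375 = 492 + \left(-7\right) 1 \cdot 375 = 492 - 2625 = -2133$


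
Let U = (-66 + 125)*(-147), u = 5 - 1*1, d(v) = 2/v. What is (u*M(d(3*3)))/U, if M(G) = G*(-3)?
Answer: 8/26019 ≈ 0.00030747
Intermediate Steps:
M(G) = -3*G
u = 4 (u = 5 - 1 = 4)
U = -8673 (U = 59*(-147) = -8673)
(u*M(d(3*3)))/U = (4*(-6/(3*3)))/(-8673) = (4*(-6/9))*(-1/8673) = (4*(-3*2/9))*(-1/8673) = (4*(-⅔))*(-1/8673) = -8/3*(-1/8673) = 8/26019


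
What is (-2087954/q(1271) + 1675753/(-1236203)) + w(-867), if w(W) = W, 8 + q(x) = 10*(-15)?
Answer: 1205763862765/97660037 ≈ 12347.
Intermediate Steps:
q(x) = -158 (q(x) = -8 + 10*(-15) = -8 - 150 = -158)
(-2087954/q(1271) + 1675753/(-1236203)) + w(-867) = (-2087954/(-158) + 1675753/(-1236203)) - 867 = (-2087954*(-1/158) + 1675753*(-1/1236203)) - 867 = (1043977/79 - 1675753/1236203) - 867 = 1290435114844/97660037 - 867 = 1205763862765/97660037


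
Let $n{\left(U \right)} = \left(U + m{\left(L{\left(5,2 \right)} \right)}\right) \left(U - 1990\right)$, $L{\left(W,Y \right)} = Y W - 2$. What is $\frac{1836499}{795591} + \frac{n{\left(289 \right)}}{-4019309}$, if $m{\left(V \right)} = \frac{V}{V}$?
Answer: $\frac{1110559149083}{456818009517} \approx 2.4311$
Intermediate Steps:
$L{\left(W,Y \right)} = -2 + W Y$ ($L{\left(W,Y \right)} = W Y - 2 = -2 + W Y$)
$m{\left(V \right)} = 1$
$n{\left(U \right)} = \left(1 + U\right) \left(-1990 + U\right)$ ($n{\left(U \right)} = \left(U + 1\right) \left(U - 1990\right) = \left(1 + U\right) \left(-1990 + U\right)$)
$\frac{1836499}{795591} + \frac{n{\left(289 \right)}}{-4019309} = \frac{1836499}{795591} + \frac{-1990 + 289^{2} - 574821}{-4019309} = 1836499 \cdot \frac{1}{795591} + \left(-1990 + 83521 - 574821\right) \left(- \frac{1}{4019309}\right) = \frac{1836499}{795591} - - \frac{70470}{574187} = \frac{1836499}{795591} + \frac{70470}{574187} = \frac{1110559149083}{456818009517}$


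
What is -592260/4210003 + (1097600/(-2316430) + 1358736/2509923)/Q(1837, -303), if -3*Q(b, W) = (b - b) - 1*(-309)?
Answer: -11877547100299927908/84038434658039319367 ≈ -0.14133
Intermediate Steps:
Q(b, W) = -103 (Q(b, W) = -((b - b) - 1*(-309))/3 = -(0 + 309)/3 = -⅓*309 = -103)
-592260/4210003 + (1097600/(-2316430) + 1358736/2509923)/Q(1837, -303) = -592260/4210003 + (1097600/(-2316430) + 1358736/2509923)/(-103) = -592260*1/4210003 + (1097600*(-1/2316430) + 1358736*(1/2509923))*(-1/103) = -592260/4210003 + (-109760/231643 + 452912/836641)*(-1/103) = -592260/4210003 + (13084178256/193802031163)*(-1/103) = -592260/4210003 - 13084178256/19961609209789 = -11877547100299927908/84038434658039319367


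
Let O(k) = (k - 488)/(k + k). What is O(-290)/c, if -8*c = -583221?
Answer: 1556/84567045 ≈ 1.8400e-5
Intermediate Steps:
c = 583221/8 (c = -⅛*(-583221) = 583221/8 ≈ 72903.)
O(k) = (-488 + k)/(2*k) (O(k) = (-488 + k)/((2*k)) = (-488 + k)*(1/(2*k)) = (-488 + k)/(2*k))
O(-290)/c = ((½)*(-488 - 290)/(-290))/(583221/8) = ((½)*(-1/290)*(-778))*(8/583221) = (389/290)*(8/583221) = 1556/84567045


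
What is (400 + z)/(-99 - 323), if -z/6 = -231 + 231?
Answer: -200/211 ≈ -0.94787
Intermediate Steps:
z = 0 (z = -6*(-231 + 231) = -6*0 = 0)
(400 + z)/(-99 - 323) = (400 + 0)/(-99 - 323) = 400/(-422) = 400*(-1/422) = -200/211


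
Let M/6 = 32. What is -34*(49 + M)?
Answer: -8194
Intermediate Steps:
M = 192 (M = 6*32 = 192)
-34*(49 + M) = -34*(49 + 192) = -34*241 = -8194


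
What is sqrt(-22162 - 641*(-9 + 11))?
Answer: 2*I*sqrt(5861) ≈ 153.11*I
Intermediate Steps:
sqrt(-22162 - 641*(-9 + 11)) = sqrt(-22162 - 641*2) = sqrt(-22162 - 1282) = sqrt(-23444) = 2*I*sqrt(5861)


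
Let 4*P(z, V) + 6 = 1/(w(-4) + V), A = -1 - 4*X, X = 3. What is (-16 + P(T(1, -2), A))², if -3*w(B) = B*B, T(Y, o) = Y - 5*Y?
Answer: 14845609/48400 ≈ 306.73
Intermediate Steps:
T(Y, o) = -4*Y
w(B) = -B²/3 (w(B) = -B*B/3 = -B²/3)
A = -13 (A = -1 - 4*3 = -1 - 12 = -13)
P(z, V) = -3/2 + 1/(4*(-16/3 + V)) (P(z, V) = -3/2 + 1/(4*(-⅓*(-4)² + V)) = -3/2 + 1/(4*(-⅓*16 + V)) = -3/2 + 1/(4*(-16/3 + V)))
(-16 + P(T(1, -2), A))² = (-16 + 9*(11 - 2*(-13))/(4*(-16 + 3*(-13))))² = (-16 + 9*(11 + 26)/(4*(-16 - 39)))² = (-16 + (9/4)*37/(-55))² = (-16 + (9/4)*(-1/55)*37)² = (-16 - 333/220)² = (-3853/220)² = 14845609/48400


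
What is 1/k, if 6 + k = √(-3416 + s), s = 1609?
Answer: -6/1843 - I*√1807/1843 ≈ -0.0032556 - 0.023065*I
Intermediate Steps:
k = -6 + I*√1807 (k = -6 + √(-3416 + 1609) = -6 + √(-1807) = -6 + I*√1807 ≈ -6.0 + 42.509*I)
1/k = 1/(-6 + I*√1807)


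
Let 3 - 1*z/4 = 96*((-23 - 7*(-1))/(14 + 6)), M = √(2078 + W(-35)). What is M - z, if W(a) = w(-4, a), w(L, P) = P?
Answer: -1596/5 + 3*√227 ≈ -274.00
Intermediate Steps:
W(a) = a
M = 3*√227 (M = √(2078 - 35) = √2043 = 3*√227 ≈ 45.200)
z = 1596/5 (z = 12 - 384*(-23 - 7*(-1))/(14 + 6) = 12 - 384*(-23 + 7)/20 = 12 - 384*(-16*1/20) = 12 - 384*(-4)/5 = 12 - 4*(-384/5) = 12 + 1536/5 = 1596/5 ≈ 319.20)
M - z = 3*√227 - 1*1596/5 = 3*√227 - 1596/5 = -1596/5 + 3*√227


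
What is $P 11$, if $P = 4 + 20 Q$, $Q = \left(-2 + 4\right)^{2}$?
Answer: $924$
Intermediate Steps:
$Q = 4$ ($Q = 2^{2} = 4$)
$P = 84$ ($P = 4 + 20 \cdot 4 = 4 + 80 = 84$)
$P 11 = 84 \cdot 11 = 924$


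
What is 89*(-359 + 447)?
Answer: 7832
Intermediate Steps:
89*(-359 + 447) = 89*88 = 7832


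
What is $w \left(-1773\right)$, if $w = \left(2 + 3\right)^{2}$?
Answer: $-44325$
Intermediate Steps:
$w = 25$ ($w = 5^{2} = 25$)
$w \left(-1773\right) = 25 \left(-1773\right) = -44325$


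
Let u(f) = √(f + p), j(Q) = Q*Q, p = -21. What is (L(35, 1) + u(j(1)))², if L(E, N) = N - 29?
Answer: 764 - 112*I*√5 ≈ 764.0 - 250.44*I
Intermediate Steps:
j(Q) = Q²
L(E, N) = -29 + N
u(f) = √(-21 + f) (u(f) = √(f - 21) = √(-21 + f))
(L(35, 1) + u(j(1)))² = ((-29 + 1) + √(-21 + 1²))² = (-28 + √(-21 + 1))² = (-28 + √(-20))² = (-28 + 2*I*√5)²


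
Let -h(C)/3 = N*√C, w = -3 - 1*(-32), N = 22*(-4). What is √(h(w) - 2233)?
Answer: √(-2233 + 264*√29) ≈ 28.484*I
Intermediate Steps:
N = -88
w = 29 (w = -3 + 32 = 29)
h(C) = 264*√C (h(C) = -(-264)*√C = 264*√C)
√(h(w) - 2233) = √(264*√29 - 2233) = √(-2233 + 264*√29)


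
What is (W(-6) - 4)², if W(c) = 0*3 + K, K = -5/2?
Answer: 169/4 ≈ 42.250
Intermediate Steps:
K = -5/2 (K = -5*½ = -5/2 ≈ -2.5000)
W(c) = -5/2 (W(c) = 0*3 - 5/2 = 0 - 5/2 = -5/2)
(W(-6) - 4)² = (-5/2 - 4)² = (-13/2)² = 169/4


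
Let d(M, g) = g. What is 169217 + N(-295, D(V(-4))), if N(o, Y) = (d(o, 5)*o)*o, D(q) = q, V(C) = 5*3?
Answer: 604342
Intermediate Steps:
V(C) = 15
N(o, Y) = 5*o² (N(o, Y) = (5*o)*o = 5*o²)
169217 + N(-295, D(V(-4))) = 169217 + 5*(-295)² = 169217 + 5*87025 = 169217 + 435125 = 604342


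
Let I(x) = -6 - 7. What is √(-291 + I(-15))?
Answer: 4*I*√19 ≈ 17.436*I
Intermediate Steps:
I(x) = -13
√(-291 + I(-15)) = √(-291 - 13) = √(-304) = 4*I*√19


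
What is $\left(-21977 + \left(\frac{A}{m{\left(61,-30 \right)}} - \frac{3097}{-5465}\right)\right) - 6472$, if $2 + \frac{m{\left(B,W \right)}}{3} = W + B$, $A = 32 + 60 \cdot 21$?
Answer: $- \frac{13518889076}{475455} \approx -28434.0$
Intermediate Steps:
$A = 1292$ ($A = 32 + 1260 = 1292$)
$m{\left(B,W \right)} = -6 + 3 B + 3 W$ ($m{\left(B,W \right)} = -6 + 3 \left(W + B\right) = -6 + 3 \left(B + W\right) = -6 + \left(3 B + 3 W\right) = -6 + 3 B + 3 W$)
$\left(-21977 + \left(\frac{A}{m{\left(61,-30 \right)}} - \frac{3097}{-5465}\right)\right) - 6472 = \left(-21977 - \left(- \frac{3097}{5465} - \frac{1292}{-6 + 3 \cdot 61 + 3 \left(-30\right)}\right)\right) - 6472 = \left(-21977 - \left(- \frac{3097}{5465} - \frac{1292}{-6 + 183 - 90}\right)\right) - 6472 = \left(-21977 + \left(\frac{1292}{87} + \frac{3097}{5465}\right)\right) - 6472 = \left(-21977 + \frac{7330219}{475455}\right) - 6472 = - \frac{10441744316}{475455} - 6472 = - \frac{13518889076}{475455}$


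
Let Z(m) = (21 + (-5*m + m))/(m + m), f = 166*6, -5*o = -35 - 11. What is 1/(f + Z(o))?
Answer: 92/91553 ≈ 0.0010049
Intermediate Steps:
o = 46/5 (o = -(-35 - 11)/5 = -1/5*(-46) = 46/5 ≈ 9.2000)
f = 996
Z(m) = (21 - 4*m)/(2*m) (Z(m) = (21 - 4*m)/((2*m)) = (21 - 4*m)*(1/(2*m)) = (21 - 4*m)/(2*m))
1/(f + Z(o)) = 1/(996 + (-2 + 21/(2*(46/5)))) = 1/(996 + (-2 + (21/2)*(5/46))) = 1/(996 + (-2 + 105/92)) = 1/(996 - 79/92) = 1/(91553/92) = 92/91553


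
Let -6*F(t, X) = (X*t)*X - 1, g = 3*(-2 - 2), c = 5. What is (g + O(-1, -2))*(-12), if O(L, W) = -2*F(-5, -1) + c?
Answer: 108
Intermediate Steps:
g = -12 (g = 3*(-4) = -12)
F(t, X) = ⅙ - t*X²/6 (F(t, X) = -((X*t)*X - 1)/6 = -(t*X² - 1)/6 = -(-1 + t*X²)/6 = ⅙ - t*X²/6)
O(L, W) = 3 (O(L, W) = -2*(⅙ - ⅙*(-5)*(-1)²) + 5 = -2*(⅙ - ⅙*(-5)*1) + 5 = -2*(⅙ + ⅚) + 5 = -2*1 + 5 = -2 + 5 = 3)
(g + O(-1, -2))*(-12) = (-12 + 3)*(-12) = -9*(-12) = 108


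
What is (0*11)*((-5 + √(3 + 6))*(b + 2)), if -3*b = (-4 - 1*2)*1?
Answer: 0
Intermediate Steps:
b = 2 (b = -(-4 - 1*2)/3 = -(-4 - 2)/3 = -(-2) = -⅓*(-6) = 2)
(0*11)*((-5 + √(3 + 6))*(b + 2)) = (0*11)*((-5 + √(3 + 6))*(2 + 2)) = 0*((-5 + √9)*4) = 0*((-5 + 3)*4) = 0*(-2*4) = 0*(-8) = 0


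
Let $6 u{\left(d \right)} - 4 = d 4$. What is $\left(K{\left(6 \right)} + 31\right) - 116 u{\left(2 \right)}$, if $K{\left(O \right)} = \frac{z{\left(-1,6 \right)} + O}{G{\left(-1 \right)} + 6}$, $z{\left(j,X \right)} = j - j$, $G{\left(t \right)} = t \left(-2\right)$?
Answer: $- \frac{801}{4} \approx -200.25$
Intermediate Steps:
$G{\left(t \right)} = - 2 t$
$z{\left(j,X \right)} = 0$
$K{\left(O \right)} = \frac{O}{8}$ ($K{\left(O \right)} = \frac{0 + O}{\left(-2\right) \left(-1\right) + 6} = \frac{O}{2 + 6} = \frac{O}{8}$)
$u{\left(d \right)} = \frac{2}{3} + \frac{2 d}{3}$ ($u{\left(d \right)} = \frac{2}{3} + \frac{d 4}{6} = \frac{2}{3} + \frac{4 d}{6} = \frac{2}{3} + \frac{2 d}{3}$)
$\left(K{\left(6 \right)} + 31\right) - 116 u{\left(2 \right)} = \left(\frac{1}{8} \cdot 6 + 31\right) - 116 \left(\frac{2}{3} + \frac{2}{3} \cdot 2\right) = \left(\frac{3}{4} + 31\right) - 116 \left(\frac{2}{3} + \frac{4}{3}\right) = \frac{127}{4} - 232 = - \frac{801}{4}$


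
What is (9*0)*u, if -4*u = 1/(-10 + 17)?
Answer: 0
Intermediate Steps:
u = -1/28 (u = -1/(4*(-10 + 17)) = -¼/7 = -¼*⅐ = -1/28 ≈ -0.035714)
(9*0)*u = (9*0)*(-1/28) = 0*(-1/28) = 0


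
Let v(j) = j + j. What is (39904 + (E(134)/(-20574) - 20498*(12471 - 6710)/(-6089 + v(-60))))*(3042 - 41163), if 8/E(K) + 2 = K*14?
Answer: -6401471836623070348/2849907051 ≈ -2.2462e+9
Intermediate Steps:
v(j) = 2*j
E(K) = 8/(-2 + 14*K) (E(K) = 8/(-2 + K*14) = 8/(-2 + 14*K))
(39904 + (E(134)/(-20574) - 20498*(12471 - 6710)/(-6089 + v(-60))))*(3042 - 41163) = (39904 + ((4/(-1 + 7*134))/(-20574) - 20498*(12471 - 6710)/(-6089 + 2*(-60))))*(3042 - 41163) = (39904 + ((4/(-1 + 938))*(-1/20574) - 20498*5761/(-6089 - 120)))*(-38121) = (39904 + ((4/937)*(-1/20574) - 20498/((-6209*1/5761))))*(-38121) = (39904 + ((4*(1/937))*(-1/20574) - 20498/(-887/823)))*(-38121) = (39904 + ((4/937)*(-1/20574) - 20498*(-823/887)))*(-38121) = (39904 + (-2/9638919 + 16869854/887))*(-38121) = (39904 + 162607156246052/8549721153)*(-38121) = (503775229135364/8549721153)*(-38121) = -6401471836623070348/2849907051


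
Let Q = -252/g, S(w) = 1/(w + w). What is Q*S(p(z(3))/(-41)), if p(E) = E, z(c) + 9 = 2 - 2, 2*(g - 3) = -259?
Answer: 1148/253 ≈ 4.5376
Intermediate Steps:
g = -253/2 (g = 3 + (½)*(-259) = 3 - 259/2 = -253/2 ≈ -126.50)
z(c) = -9 (z(c) = -9 + (2 - 2) = -9 + 0 = -9)
S(w) = 1/(2*w)
Q = 504/253 (Q = -252/(-253/2) = -252*(-2/253) = 504/253 ≈ 1.9921)
Q*S(p(z(3))/(-41)) = 504*(1/(2*((-9/(-41)))))/253 = 504*(1/(2*((-9*(-1/41)))))/253 = 504*(1/(2*(9/41)))/253 = 504*((½)*(41/9))/253 = (504/253)*(41/18) = 1148/253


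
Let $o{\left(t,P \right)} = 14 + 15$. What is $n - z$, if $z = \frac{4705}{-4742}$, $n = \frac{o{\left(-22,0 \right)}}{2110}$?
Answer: $\frac{2516267}{2501405} \approx 1.0059$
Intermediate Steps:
$o{\left(t,P \right)} = 29$
$n = \frac{29}{2110} \approx 0.013744$
$z = - \frac{4705}{4742}$ ($z = 4705 \left(- \frac{1}{4742}\right) = - \frac{4705}{4742} \approx -0.9922$)
$n - z = \frac{29}{2110} - - \frac{4705}{4742} = \frac{29}{2110} + \frac{4705}{4742} = \frac{2516267}{2501405}$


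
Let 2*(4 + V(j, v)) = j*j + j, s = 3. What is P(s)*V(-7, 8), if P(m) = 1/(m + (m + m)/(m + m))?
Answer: 17/4 ≈ 4.2500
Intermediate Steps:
V(j, v) = -4 + j/2 + j²/2 (V(j, v) = -4 + (j*j + j)/2 = -4 + (j² + j)/2 = -4 + (j + j²)/2 = -4 + (j/2 + j²/2) = -4 + j/2 + j²/2)
P(m) = 1/(1 + m) (P(m) = 1/(m + (2*m)/((2*m))) = 1/(m + (2*m)*(1/(2*m))) = 1/(m + 1) = 1/(1 + m))
P(s)*V(-7, 8) = (-4 + (½)*(-7) + (½)*(-7)²)/(1 + 3) = (-4 - 7/2 + (½)*49)/4 = (-4 - 7/2 + 49/2)/4 = (¼)*17 = 17/4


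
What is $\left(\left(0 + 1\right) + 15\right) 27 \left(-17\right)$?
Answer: $-7344$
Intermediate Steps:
$\left(\left(0 + 1\right) + 15\right) 27 \left(-17\right) = \left(1 + 15\right) 27 \left(-17\right) = 16 \cdot 27 \left(-17\right) = 432 \left(-17\right) = -7344$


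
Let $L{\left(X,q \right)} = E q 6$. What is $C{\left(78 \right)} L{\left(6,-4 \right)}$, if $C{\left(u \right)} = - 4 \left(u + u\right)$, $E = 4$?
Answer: $59904$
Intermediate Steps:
$L{\left(X,q \right)} = 24 q$ ($L{\left(X,q \right)} = 4 q 6 = 24 q$)
$C{\left(u \right)} = - 8 u$ ($C{\left(u \right)} = - 4 \cdot 2 u = - 8 u$)
$C{\left(78 \right)} L{\left(6,-4 \right)} = \left(-8\right) 78 \cdot 24 \left(-4\right) = \left(-624\right) \left(-96\right) = 59904$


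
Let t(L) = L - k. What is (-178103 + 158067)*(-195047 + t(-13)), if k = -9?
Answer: 3908041836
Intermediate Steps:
t(L) = 9 + L (t(L) = L - 1*(-9) = L + 9 = 9 + L)
(-178103 + 158067)*(-195047 + t(-13)) = (-178103 + 158067)*(-195047 + (9 - 13)) = -20036*(-195047 - 4) = -20036*(-195051) = 3908041836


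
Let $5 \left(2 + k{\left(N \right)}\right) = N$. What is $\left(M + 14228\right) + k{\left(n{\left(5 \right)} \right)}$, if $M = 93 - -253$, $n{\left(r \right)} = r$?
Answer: $14573$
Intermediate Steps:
$k{\left(N \right)} = -2 + \frac{N}{5}$
$M = 346$ ($M = 93 + 253 = 346$)
$\left(M + 14228\right) + k{\left(n{\left(5 \right)} \right)} = \left(346 + 14228\right) + \left(-2 + \frac{1}{5} \cdot 5\right) = 14574 + \left(-2 + 1\right) = 14574 - 1 = 14573$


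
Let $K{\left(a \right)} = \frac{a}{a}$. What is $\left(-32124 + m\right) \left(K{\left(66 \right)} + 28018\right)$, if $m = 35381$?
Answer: $91257883$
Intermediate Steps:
$K{\left(a \right)} = 1$
$\left(-32124 + m\right) \left(K{\left(66 \right)} + 28018\right) = \left(-32124 + 35381\right) \left(1 + 28018\right) = 3257 \cdot 28019 = 91257883$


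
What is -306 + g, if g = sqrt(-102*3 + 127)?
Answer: -306 + I*sqrt(179) ≈ -306.0 + 13.379*I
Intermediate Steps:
g = I*sqrt(179) (g = sqrt(-306 + 127) = sqrt(-179) = I*sqrt(179) ≈ 13.379*I)
-306 + g = -306 + I*sqrt(179)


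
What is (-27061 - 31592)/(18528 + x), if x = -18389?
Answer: -58653/139 ≈ -421.96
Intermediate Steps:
(-27061 - 31592)/(18528 + x) = (-27061 - 31592)/(18528 - 18389) = -58653/139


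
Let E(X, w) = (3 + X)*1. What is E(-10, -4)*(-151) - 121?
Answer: 936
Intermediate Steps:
E(X, w) = 3 + X
E(-10, -4)*(-151) - 121 = (3 - 10)*(-151) - 121 = -7*(-151) - 121 = 1057 - 121 = 936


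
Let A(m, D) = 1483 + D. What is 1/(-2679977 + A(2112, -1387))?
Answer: -1/2679881 ≈ -3.7315e-7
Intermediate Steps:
1/(-2679977 + A(2112, -1387)) = 1/(-2679977 + (1483 - 1387)) = 1/(-2679977 + 96) = 1/(-2679881) = -1/2679881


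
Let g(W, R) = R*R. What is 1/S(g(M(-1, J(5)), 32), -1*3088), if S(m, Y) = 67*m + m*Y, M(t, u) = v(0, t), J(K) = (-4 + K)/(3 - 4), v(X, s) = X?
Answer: -1/3093504 ≈ -3.2326e-7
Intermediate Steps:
J(K) = 4 - K (J(K) = (-4 + K)/(-1) = (-4 + K)*(-1) = 4 - K)
M(t, u) = 0
g(W, R) = R²
S(m, Y) = 67*m + Y*m
1/S(g(M(-1, J(5)), 32), -1*3088) = 1/(32²*(67 - 1*3088)) = 1/(1024*(67 - 3088)) = 1/(1024*(-3021)) = 1/(-3093504) = -1/3093504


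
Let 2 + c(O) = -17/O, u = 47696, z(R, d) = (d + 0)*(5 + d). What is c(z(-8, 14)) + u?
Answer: 12686587/266 ≈ 47694.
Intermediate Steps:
z(R, d) = d*(5 + d)
c(O) = -2 - 17/O
c(z(-8, 14)) + u = (-2 - 17*1/(14*(5 + 14))) + 47696 = (-2 - 17/(14*19)) + 47696 = (-2 - 17/266) + 47696 = -549/266 + 47696 = 12686587/266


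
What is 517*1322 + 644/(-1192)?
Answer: 203675091/298 ≈ 6.8347e+5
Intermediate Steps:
517*1322 + 644/(-1192) = 683474 + 644*(-1/1192) = 683474 - 161/298 = 203675091/298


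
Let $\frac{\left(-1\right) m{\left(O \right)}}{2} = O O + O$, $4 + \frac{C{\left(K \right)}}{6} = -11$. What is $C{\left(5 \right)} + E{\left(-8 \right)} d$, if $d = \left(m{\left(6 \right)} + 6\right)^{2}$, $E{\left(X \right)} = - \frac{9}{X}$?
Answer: $\frac{13509}{2} \approx 6754.5$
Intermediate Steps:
$C{\left(K \right)} = -90$ ($C{\left(K \right)} = -24 + 6 \left(-11\right) = -24 - 66 = -90$)
$m{\left(O \right)} = - 2 O - 2 O^{2}$ ($m{\left(O \right)} = - 2 \left(O O + O\right) = - 2 \left(O^{2} + O\right) = - 2 \left(O + O^{2}\right) = - 2 O - 2 O^{2}$)
$d = 6084$ ($d = \left(\left(-2\right) 6 \left(1 + 6\right) + 6\right)^{2} = \left(\left(-2\right) 6 \cdot 7 + 6\right)^{2} = \left(-84 + 6\right)^{2} = \left(-78\right)^{2} = 6084$)
$C{\left(5 \right)} + E{\left(-8 \right)} d = -90 + - \frac{9}{-8} \cdot 6084 = -90 + \left(-9\right) \left(- \frac{1}{8}\right) 6084 = -90 + \frac{9}{8} \cdot 6084 = -90 + \frac{13689}{2} = \frac{13509}{2}$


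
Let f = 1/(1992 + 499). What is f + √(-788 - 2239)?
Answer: 1/2491 + I*√3027 ≈ 0.00040145 + 55.018*I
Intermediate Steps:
f = 1/2491 ≈ 0.00040145
f + √(-788 - 2239) = 1/2491 + √(-788 - 2239) = 1/2491 + √(-3027) = 1/2491 + I*√3027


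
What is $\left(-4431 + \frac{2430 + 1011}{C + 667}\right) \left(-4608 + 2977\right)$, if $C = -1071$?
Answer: $\frac{2925304515}{404} \approx 7.2409 \cdot 10^{6}$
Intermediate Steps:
$\left(-4431 + \frac{2430 + 1011}{C + 667}\right) \left(-4608 + 2977\right) = \left(-4431 + \frac{2430 + 1011}{-1071 + 667}\right) \left(-4608 + 2977\right) = \left(-4431 + \frac{3441}{-404}\right) \left(-1631\right) = \left(-4431 + 3441 \left(- \frac{1}{404}\right)\right) \left(-1631\right) = \left(-4431 - \frac{3441}{404}\right) \left(-1631\right) = \left(- \frac{1793565}{404}\right) \left(-1631\right) = \frac{2925304515}{404}$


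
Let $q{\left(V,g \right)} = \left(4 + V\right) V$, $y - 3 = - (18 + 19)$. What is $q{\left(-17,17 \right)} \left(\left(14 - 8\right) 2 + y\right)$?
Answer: $-4862$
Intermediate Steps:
$y = -34$ ($y = 3 - \left(18 + 19\right) = 3 - 37 = -34$)
$q{\left(V,g \right)} = V \left(4 + V\right)$
$q{\left(-17,17 \right)} \left(\left(14 - 8\right) 2 + y\right) = - 17 \left(4 - 17\right) \left(\left(14 - 8\right) 2 - 34\right) = \left(-17\right) \left(-13\right) \left(6 \cdot 2 - 34\right) = 221 \left(12 - 34\right) = 221 \left(-22\right) = -4862$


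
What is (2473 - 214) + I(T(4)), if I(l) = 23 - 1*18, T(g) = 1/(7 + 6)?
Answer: 2264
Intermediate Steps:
T(g) = 1/13
I(l) = 5 (I(l) = 23 - 18 = 5)
(2473 - 214) + I(T(4)) = (2473 - 214) + 5 = 2259 + 5 = 2264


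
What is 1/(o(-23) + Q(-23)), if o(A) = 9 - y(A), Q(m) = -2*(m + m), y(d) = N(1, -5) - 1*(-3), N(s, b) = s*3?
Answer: 1/95 ≈ 0.010526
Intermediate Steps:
N(s, b) = 3*s
y(d) = 6 (y(d) = 3*1 - 1*(-3) = 3 + 3 = 6)
Q(m) = -4*m
o(A) = 3 (o(A) = 9 - 1*6 = 9 - 6 = 3)
1/(o(-23) + Q(-23)) = 1/(3 - 4*(-23)) = 1/(3 + 92) = 1/95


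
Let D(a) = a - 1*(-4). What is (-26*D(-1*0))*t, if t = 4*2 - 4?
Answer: -416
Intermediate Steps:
D(a) = 4 + a (D(a) = a + 4 = 4 + a)
t = 4 (t = 8 - 4 = 4)
(-26*D(-1*0))*t = -26*(4 - 1*0)*4 = -26*(4 + 0)*4 = -26*4*4 = -104*4 = -416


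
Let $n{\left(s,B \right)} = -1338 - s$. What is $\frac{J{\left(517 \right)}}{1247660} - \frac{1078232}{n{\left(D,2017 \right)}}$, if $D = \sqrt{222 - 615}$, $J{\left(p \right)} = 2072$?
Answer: $\frac{149997572672202}{186175513285} - \frac{1078232 i \sqrt{393}}{1790637} \approx 805.68 - 11.937 i$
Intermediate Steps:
$D = i \sqrt{393}$ ($D = \sqrt{-393} = i \sqrt{393} \approx 19.824 i$)
$\frac{J{\left(517 \right)}}{1247660} - \frac{1078232}{n{\left(D,2017 \right)}} = \frac{2072}{1247660} - \frac{1078232}{-1338 - i \sqrt{393}} = 2072 \cdot \frac{1}{1247660} - \frac{1078232}{-1338 - i \sqrt{393}} = \frac{518}{311915} - \frac{1078232}{-1338 - i \sqrt{393}}$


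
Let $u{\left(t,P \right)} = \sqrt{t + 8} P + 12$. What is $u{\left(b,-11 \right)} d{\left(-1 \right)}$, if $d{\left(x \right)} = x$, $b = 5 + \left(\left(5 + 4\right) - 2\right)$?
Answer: $-12 + 22 \sqrt{5} \approx 37.193$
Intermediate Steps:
$b = 12$ ($b = 5 + \left(9 - 2\right) = 5 + 7 = 12$)
$u{\left(t,P \right)} = 12 + P \sqrt{8 + t}$ ($u{\left(t,P \right)} = \sqrt{8 + t} P + 12 = P \sqrt{8 + t} + 12 = 12 + P \sqrt{8 + t}$)
$u{\left(b,-11 \right)} d{\left(-1 \right)} = \left(12 - 11 \sqrt{8 + 12}\right) \left(-1\right) = \left(12 - 11 \sqrt{20}\right) \left(-1\right) = \left(12 - 11 \cdot 2 \sqrt{5}\right) \left(-1\right) = \left(12 - 22 \sqrt{5}\right) \left(-1\right) = -12 + 22 \sqrt{5}$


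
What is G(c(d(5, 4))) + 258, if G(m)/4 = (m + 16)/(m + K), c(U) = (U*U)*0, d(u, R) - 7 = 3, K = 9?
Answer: 2386/9 ≈ 265.11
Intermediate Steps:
d(u, R) = 10 (d(u, R) = 7 + 3 = 10)
c(U) = 0 (c(U) = U**2*0 = 0)
G(m) = 4*(16 + m)/(9 + m) (G(m) = 4*((m + 16)/(m + 9)) = 4*((16 + m)/(9 + m)) = 4*(16 + m)/(9 + m))
G(c(d(5, 4))) + 258 = 4*(16 + 0)/(9 + 0) + 258 = 4*16/9 + 258 = 4*(1/9)*16 + 258 = 64/9 + 258 = 2386/9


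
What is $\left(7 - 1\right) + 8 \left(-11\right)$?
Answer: $-82$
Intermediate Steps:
$\left(7 - 1\right) + 8 \left(-11\right) = \left(7 - 1\right) - 88 = 6 - 88 = -82$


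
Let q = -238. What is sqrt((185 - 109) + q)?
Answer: 9*I*sqrt(2) ≈ 12.728*I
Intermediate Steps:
sqrt((185 - 109) + q) = sqrt((185 - 109) - 238) = sqrt(76 - 238) = sqrt(-162) = 9*I*sqrt(2)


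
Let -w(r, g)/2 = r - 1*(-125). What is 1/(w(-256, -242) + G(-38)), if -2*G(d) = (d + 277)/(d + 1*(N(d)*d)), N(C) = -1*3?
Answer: 152/39585 ≈ 0.0038398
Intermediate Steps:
N(C) = -3
w(r, g) = -250 - 2*r (w(r, g) = -2*(r - 1*(-125)) = -2*(r + 125) = -2*(125 + r) = -250 - 2*r)
G(d) = (277 + d)/(4*d) (G(d) = -(d + 277)/(2*(d + 1*(-3*d))) = -(277 + d)/(2*(d - 3*d)) = -(277 + d)/(2*((-2*d))) = -(277 + d)*(-1/(2*d))/2 = -(-1)*(277 + d)/(4*d) = (277 + d)/(4*d))
1/(w(-256, -242) + G(-38)) = 1/((-250 - 2*(-256)) + (1/4)*(277 - 38)/(-38)) = 1/((-250 + 512) + (1/4)*(-1/38)*239) = 1/(262 - 239/152) = 1/(39585/152) = 152/39585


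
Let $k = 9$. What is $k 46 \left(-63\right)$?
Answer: $-26082$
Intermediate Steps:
$k 46 \left(-63\right) = 9 \cdot 46 \left(-63\right) = 414 \left(-63\right) = -26082$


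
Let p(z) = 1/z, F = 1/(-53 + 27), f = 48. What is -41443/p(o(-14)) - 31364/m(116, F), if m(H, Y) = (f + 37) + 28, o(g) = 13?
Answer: -60911131/113 ≈ -5.3904e+5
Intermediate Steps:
F = -1/26 (F = 1/(-26) = -1/26 ≈ -0.038462)
m(H, Y) = 113 (m(H, Y) = (48 + 37) + 28 = 85 + 28 = 113)
-41443/p(o(-14)) - 31364/m(116, F) = -41443/(1/13) - 31364/113 = -41443/1/13 - 31364*1/113 = -41443*13 - 31364/113 = -538759 - 31364/113 = -60911131/113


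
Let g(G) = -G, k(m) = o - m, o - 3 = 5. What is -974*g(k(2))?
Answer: 5844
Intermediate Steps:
o = 8 (o = 3 + 5 = 8)
k(m) = 8 - m
-974*g(k(2)) = -(-974)*(8 - 1*2) = -(-974)*(8 - 2) = -(-974)*6 = -974*(-6) = 5844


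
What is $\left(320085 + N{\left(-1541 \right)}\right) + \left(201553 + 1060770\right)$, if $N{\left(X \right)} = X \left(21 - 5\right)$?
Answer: $1557752$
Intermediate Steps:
$N{\left(X \right)} = 16 X$ ($N{\left(X \right)} = X 16 = 16 X$)
$\left(320085 + N{\left(-1541 \right)}\right) + \left(201553 + 1060770\right) = \left(320085 + 16 \left(-1541\right)\right) + \left(201553 + 1060770\right) = \left(320085 - 24656\right) + 1262323 = 295429 + 1262323 = 1557752$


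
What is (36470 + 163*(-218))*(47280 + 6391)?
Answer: 50236056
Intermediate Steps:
(36470 + 163*(-218))*(47280 + 6391) = (36470 - 35534)*53671 = 936*53671 = 50236056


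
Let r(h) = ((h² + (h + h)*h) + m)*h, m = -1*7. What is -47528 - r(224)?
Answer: -33764232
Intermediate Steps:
m = -7
r(h) = h*(-7 + 3*h²) (r(h) = ((h² + (h + h)*h) - 7)*h = ((h² + (2*h)*h) - 7)*h = ((h² + 2*h²) - 7)*h = (3*h² - 7)*h = (-7 + 3*h²)*h = h*(-7 + 3*h²))
-47528 - r(224) = -47528 - 224*(-7 + 3*224²) = -47528 - 224*(-7 + 3*50176) = -47528 - 224*(-7 + 150528) = -47528 - 224*150521 = -47528 - 1*33716704 = -47528 - 33716704 = -33764232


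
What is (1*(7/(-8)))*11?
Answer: -77/8 ≈ -9.6250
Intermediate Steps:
(1*(7/(-8)))*11 = (1*(7*(-⅛)))*11 = (1*(-7/8))*11 = -7/8*11 = -77/8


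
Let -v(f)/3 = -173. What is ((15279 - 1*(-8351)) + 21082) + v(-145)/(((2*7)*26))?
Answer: 16275687/364 ≈ 44713.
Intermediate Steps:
v(f) = 519 (v(f) = -3*(-173) = 519)
((15279 - 1*(-8351)) + 21082) + v(-145)/(((2*7)*26)) = ((15279 - 1*(-8351)) + 21082) + 519/(((2*7)*26)) = ((15279 + 8351) + 21082) + 519/((14*26)) = (23630 + 21082) + 519/364 = 44712 + 519*(1/364) = 44712 + 519/364 = 16275687/364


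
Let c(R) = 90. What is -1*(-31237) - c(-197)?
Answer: 31147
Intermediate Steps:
-1*(-31237) - c(-197) = -1*(-31237) - 1*90 = 31237 - 90 = 31147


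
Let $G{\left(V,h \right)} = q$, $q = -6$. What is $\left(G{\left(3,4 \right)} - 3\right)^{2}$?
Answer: $81$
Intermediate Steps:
$G{\left(V,h \right)} = -6$
$\left(G{\left(3,4 \right)} - 3\right)^{2} = \left(-6 - 3\right)^{2} = \left(-9\right)^{2} = 81$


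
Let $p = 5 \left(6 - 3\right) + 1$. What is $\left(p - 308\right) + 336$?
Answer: $44$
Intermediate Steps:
$p = 16$ ($p = 5 \cdot 3 + 1 = 15 + 1 = 16$)
$\left(p - 308\right) + 336 = \left(16 - 308\right) + 336 = -292 + 336 = 44$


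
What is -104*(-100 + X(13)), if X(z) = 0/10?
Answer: 10400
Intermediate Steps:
X(z) = 0 (X(z) = 0*(⅒) = 0)
-104*(-100 + X(13)) = -104*(-100 + 0) = -104*(-100) = 10400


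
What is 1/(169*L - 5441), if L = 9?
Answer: -1/3920 ≈ -0.00025510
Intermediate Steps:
1/(169*L - 5441) = 1/(169*9 - 5441) = 1/(1521 - 5441) = 1/(-3920) = -1/3920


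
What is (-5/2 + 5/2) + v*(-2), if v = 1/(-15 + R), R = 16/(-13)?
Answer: 26/211 ≈ 0.12322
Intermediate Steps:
R = -16/13 (R = 16*(-1/13) = -16/13 ≈ -1.2308)
v = -13/211 (v = 1/(-15 - 16/13) = 1/(-211/13) = -13/211 ≈ -0.061611)
(-5/2 + 5/2) + v*(-2) = (-5/2 + 5/2) - 13/211*(-2) = (-5*½ + 5*(½)) + 26/211 = (-5/2 + 5/2) + 26/211 = 0 + 26/211 = 26/211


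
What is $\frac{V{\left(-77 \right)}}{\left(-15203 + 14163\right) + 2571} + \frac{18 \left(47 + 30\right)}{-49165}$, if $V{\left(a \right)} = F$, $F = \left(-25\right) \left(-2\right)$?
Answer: $\frac{336284}{75271615} \approx 0.0044676$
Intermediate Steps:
$F = 50$
$V{\left(a \right)} = 50$
$\frac{V{\left(-77 \right)}}{\left(-15203 + 14163\right) + 2571} + \frac{18 \left(47 + 30\right)}{-49165} = \frac{50}{\left(-15203 + 14163\right) + 2571} + \frac{18 \left(47 + 30\right)}{-49165} = \frac{50}{-1040 + 2571} + 18 \cdot 77 \left(- \frac{1}{49165}\right) = \frac{50}{1531} + 1386 \left(- \frac{1}{49165}\right) = 50 \cdot \frac{1}{1531} - \frac{1386}{49165} = \frac{50}{1531} - \frac{1386}{49165} = \frac{336284}{75271615}$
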